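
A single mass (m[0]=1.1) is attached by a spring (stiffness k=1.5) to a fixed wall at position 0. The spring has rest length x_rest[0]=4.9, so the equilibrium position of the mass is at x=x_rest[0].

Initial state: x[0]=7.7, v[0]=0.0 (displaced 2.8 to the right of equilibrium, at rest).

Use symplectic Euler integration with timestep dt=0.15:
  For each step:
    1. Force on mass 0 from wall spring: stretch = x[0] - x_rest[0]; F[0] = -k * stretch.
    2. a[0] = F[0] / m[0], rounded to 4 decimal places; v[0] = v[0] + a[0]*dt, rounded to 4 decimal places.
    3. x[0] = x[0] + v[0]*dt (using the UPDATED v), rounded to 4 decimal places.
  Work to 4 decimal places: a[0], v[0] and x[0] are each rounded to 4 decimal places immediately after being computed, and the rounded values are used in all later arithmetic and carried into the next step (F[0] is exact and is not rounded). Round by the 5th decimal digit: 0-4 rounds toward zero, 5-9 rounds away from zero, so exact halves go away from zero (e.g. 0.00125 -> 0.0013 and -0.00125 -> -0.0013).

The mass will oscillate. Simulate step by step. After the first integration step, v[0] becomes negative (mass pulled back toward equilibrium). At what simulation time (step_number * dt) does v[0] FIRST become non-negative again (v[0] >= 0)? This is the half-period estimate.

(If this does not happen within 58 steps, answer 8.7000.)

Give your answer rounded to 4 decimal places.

Step 0: x=[7.7000] v=[0.0000]
Step 1: x=[7.6141] v=[-0.5727]
Step 2: x=[7.4449] v=[-1.1279]
Step 3: x=[7.1976] v=[-1.6484]
Step 4: x=[6.8798] v=[-2.1184]
Step 5: x=[6.5013] v=[-2.5234]
Step 6: x=[6.0737] v=[-2.8509]
Step 7: x=[5.6101] v=[-3.0910]
Step 8: x=[5.1247] v=[-3.2362]
Step 9: x=[4.6324] v=[-3.2822]
Step 10: x=[4.1483] v=[-3.2275]
Step 11: x=[3.6872] v=[-3.0738]
Step 12: x=[3.2633] v=[-2.8257]
Step 13: x=[2.8897] v=[-2.4909]
Step 14: x=[2.5777] v=[-2.0797]
Step 15: x=[2.3370] v=[-1.6047]
Step 16: x=[2.1749] v=[-1.0805]
Step 17: x=[2.0964] v=[-0.5231]
Step 18: x=[2.1040] v=[0.0504]
First v>=0 after going negative at step 18, time=2.7000

Answer: 2.7000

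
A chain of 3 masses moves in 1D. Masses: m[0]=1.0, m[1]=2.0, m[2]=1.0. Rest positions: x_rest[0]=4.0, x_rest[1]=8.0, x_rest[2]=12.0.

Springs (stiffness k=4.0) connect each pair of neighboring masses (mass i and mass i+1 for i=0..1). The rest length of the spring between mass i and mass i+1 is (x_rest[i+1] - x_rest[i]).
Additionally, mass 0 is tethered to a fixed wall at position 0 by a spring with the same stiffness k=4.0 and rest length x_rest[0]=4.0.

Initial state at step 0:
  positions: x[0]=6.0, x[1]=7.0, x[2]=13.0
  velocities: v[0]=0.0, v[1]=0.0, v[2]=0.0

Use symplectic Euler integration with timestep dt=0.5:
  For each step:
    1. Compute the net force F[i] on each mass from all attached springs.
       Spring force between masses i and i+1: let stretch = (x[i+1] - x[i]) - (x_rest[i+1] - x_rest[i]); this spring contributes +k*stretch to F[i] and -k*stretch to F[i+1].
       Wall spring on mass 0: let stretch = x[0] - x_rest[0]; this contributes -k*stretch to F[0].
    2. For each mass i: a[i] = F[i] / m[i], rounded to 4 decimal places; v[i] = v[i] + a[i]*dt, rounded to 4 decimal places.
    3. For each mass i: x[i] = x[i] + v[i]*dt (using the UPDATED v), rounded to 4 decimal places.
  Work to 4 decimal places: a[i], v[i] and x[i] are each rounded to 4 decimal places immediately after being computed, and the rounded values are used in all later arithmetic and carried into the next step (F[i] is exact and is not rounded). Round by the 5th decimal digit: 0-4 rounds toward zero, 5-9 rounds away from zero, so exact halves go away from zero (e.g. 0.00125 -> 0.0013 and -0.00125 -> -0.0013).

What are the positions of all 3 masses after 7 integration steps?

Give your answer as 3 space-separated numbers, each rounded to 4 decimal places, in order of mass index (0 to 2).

Answer: 6.2500 7.1250 12.2500

Derivation:
Step 0: x=[6.0000 7.0000 13.0000] v=[0.0000 0.0000 0.0000]
Step 1: x=[1.0000 9.5000 11.0000] v=[-10.0000 5.0000 -4.0000]
Step 2: x=[3.5000 8.5000 11.5000] v=[5.0000 -2.0000 1.0000]
Step 3: x=[7.5000 6.5000 13.0000] v=[8.0000 -4.0000 3.0000]
Step 4: x=[3.0000 8.2500 12.0000] v=[-9.0000 3.5000 -2.0000]
Step 5: x=[0.7500 9.2500 11.2500] v=[-4.5000 2.0000 -1.5000]
Step 6: x=[6.2500 7.0000 12.5000] v=[11.0000 -4.5000 2.5000]
Step 7: x=[6.2500 7.1250 12.2500] v=[0.0000 0.2500 -0.5000]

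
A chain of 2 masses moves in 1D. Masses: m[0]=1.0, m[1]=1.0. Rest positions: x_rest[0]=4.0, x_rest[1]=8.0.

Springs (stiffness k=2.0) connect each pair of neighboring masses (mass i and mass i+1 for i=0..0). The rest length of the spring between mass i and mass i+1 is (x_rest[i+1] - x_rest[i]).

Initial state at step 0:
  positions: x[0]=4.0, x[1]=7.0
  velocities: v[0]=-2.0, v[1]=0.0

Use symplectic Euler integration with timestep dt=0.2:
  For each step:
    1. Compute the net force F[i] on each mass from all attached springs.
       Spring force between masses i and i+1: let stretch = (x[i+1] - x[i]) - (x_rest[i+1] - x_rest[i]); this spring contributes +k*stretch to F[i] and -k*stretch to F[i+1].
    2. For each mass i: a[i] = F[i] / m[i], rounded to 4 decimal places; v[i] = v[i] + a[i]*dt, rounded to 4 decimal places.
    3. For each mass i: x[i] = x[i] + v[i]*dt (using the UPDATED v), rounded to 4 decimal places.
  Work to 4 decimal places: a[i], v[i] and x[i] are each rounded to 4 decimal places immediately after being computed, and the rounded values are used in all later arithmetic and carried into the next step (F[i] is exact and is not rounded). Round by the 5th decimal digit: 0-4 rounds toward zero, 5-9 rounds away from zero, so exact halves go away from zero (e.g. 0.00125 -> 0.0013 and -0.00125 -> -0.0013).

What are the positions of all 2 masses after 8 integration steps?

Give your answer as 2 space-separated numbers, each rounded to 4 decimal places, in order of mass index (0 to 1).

Answer: 1.4506 6.3494

Derivation:
Step 0: x=[4.0000 7.0000] v=[-2.0000 0.0000]
Step 1: x=[3.5200 7.0800] v=[-2.4000 0.4000]
Step 2: x=[3.0048 7.1952] v=[-2.5760 0.5760]
Step 3: x=[2.5048 7.2952] v=[-2.4998 0.4998]
Step 4: x=[2.0681 7.3319] v=[-2.1836 0.1836]
Step 5: x=[1.7325 7.2675] v=[-1.6781 -0.3219]
Step 6: x=[1.5197 7.0803] v=[-1.0641 -0.9359]
Step 7: x=[1.4317 6.7683] v=[-0.4399 -1.5601]
Step 8: x=[1.4506 6.3494] v=[0.0947 -2.0947]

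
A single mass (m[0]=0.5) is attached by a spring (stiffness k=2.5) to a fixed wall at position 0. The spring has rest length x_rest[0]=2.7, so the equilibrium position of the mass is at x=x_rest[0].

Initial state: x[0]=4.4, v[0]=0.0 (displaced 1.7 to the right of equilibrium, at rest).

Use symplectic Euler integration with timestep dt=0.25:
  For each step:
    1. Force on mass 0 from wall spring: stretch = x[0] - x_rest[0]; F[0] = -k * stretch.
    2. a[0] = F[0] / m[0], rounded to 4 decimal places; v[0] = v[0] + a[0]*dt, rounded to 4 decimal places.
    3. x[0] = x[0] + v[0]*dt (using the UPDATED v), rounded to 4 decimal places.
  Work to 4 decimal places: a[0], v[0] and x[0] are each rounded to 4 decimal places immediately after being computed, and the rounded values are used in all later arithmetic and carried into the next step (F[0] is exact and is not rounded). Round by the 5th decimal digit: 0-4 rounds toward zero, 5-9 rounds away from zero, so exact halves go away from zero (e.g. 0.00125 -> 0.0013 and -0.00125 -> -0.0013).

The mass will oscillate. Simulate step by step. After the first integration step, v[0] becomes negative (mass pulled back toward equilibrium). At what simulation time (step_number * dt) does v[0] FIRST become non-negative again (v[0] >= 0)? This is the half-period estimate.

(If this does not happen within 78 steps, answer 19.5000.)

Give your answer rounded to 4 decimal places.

Step 0: x=[4.4000] v=[0.0000]
Step 1: x=[3.8688] v=[-2.1250]
Step 2: x=[2.9723] v=[-3.5860]
Step 3: x=[1.9907] v=[-3.9264]
Step 4: x=[1.2308] v=[-3.0398]
Step 5: x=[0.9300] v=[-1.2033]
Step 6: x=[1.1823] v=[1.0092]
First v>=0 after going negative at step 6, time=1.5000

Answer: 1.5000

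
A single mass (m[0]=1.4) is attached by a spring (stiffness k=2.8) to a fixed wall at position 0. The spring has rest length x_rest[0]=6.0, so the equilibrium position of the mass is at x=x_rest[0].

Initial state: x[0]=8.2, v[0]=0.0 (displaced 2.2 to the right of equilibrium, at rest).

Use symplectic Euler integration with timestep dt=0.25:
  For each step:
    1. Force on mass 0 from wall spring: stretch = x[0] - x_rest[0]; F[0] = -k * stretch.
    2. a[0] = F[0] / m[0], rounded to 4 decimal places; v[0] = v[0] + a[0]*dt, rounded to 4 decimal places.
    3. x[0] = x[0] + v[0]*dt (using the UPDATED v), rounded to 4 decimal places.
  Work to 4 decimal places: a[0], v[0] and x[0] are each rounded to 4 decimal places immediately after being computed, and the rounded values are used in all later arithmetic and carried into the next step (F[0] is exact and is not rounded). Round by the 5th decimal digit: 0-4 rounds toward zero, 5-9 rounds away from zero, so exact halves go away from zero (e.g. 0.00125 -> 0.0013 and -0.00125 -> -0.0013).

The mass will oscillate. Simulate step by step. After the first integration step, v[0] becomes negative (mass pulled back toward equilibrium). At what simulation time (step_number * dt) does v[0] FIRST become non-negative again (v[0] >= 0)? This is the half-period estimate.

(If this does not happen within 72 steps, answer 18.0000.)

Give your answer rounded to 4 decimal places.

Answer: 2.2500

Derivation:
Step 0: x=[8.2000] v=[0.0000]
Step 1: x=[7.9250] v=[-1.1000]
Step 2: x=[7.4094] v=[-2.0625]
Step 3: x=[6.7176] v=[-2.7672]
Step 4: x=[5.9361] v=[-3.1260]
Step 5: x=[5.1626] v=[-3.0941]
Step 6: x=[4.4938] v=[-2.6754]
Step 7: x=[4.0132] v=[-1.9223]
Step 8: x=[3.7810] v=[-0.9289]
Step 9: x=[3.8262] v=[0.1806]
First v>=0 after going negative at step 9, time=2.2500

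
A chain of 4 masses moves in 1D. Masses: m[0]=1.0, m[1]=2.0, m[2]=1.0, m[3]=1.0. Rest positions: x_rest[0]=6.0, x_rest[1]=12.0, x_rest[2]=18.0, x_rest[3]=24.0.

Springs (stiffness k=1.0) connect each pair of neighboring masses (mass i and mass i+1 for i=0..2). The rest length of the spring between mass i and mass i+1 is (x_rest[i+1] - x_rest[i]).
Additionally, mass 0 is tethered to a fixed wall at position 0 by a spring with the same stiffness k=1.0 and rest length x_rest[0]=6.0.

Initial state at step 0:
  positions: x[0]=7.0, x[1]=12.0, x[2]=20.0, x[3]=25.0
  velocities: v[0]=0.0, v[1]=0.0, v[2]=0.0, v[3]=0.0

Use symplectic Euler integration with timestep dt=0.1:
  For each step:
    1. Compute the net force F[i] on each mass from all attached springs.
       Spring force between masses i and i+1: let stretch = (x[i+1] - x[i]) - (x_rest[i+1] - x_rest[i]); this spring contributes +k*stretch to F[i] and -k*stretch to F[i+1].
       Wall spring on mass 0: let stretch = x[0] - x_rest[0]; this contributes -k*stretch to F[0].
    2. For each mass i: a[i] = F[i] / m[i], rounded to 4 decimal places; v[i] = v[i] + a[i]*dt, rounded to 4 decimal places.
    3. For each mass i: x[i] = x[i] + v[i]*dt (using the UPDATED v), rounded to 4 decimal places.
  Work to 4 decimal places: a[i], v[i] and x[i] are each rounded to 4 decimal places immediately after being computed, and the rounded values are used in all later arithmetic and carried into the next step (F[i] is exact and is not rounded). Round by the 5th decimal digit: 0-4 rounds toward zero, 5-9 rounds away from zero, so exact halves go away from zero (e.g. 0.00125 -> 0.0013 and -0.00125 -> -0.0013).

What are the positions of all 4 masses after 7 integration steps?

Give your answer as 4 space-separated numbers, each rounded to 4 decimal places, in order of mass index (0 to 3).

Answer: 6.5062 12.3719 19.2620 25.2322

Derivation:
Step 0: x=[7.0000 12.0000 20.0000 25.0000] v=[0.0000 0.0000 0.0000 0.0000]
Step 1: x=[6.9800 12.0150 19.9700 25.0100] v=[-0.2000 0.1500 -0.3000 0.1000]
Step 2: x=[6.9406 12.0446 19.9109 25.0296] v=[-0.3945 0.2960 -0.5915 0.1960]
Step 3: x=[6.8828 12.0880 19.8243 25.0580] v=[-0.5782 0.4341 -0.8663 0.2841]
Step 4: x=[6.8082 12.1441 19.7126 25.0941] v=[-0.7460 0.5607 -1.1166 0.3607]
Step 5: x=[6.7189 12.2113 19.5791 25.1364] v=[-0.8932 0.6723 -1.3353 0.4226]
Step 6: x=[6.6173 12.2879 19.4275 25.1831] v=[-1.0159 0.7661 -1.5164 0.4669]
Step 7: x=[6.5062 12.3719 19.2620 25.2322] v=[-1.1106 0.8396 -1.6548 0.4913]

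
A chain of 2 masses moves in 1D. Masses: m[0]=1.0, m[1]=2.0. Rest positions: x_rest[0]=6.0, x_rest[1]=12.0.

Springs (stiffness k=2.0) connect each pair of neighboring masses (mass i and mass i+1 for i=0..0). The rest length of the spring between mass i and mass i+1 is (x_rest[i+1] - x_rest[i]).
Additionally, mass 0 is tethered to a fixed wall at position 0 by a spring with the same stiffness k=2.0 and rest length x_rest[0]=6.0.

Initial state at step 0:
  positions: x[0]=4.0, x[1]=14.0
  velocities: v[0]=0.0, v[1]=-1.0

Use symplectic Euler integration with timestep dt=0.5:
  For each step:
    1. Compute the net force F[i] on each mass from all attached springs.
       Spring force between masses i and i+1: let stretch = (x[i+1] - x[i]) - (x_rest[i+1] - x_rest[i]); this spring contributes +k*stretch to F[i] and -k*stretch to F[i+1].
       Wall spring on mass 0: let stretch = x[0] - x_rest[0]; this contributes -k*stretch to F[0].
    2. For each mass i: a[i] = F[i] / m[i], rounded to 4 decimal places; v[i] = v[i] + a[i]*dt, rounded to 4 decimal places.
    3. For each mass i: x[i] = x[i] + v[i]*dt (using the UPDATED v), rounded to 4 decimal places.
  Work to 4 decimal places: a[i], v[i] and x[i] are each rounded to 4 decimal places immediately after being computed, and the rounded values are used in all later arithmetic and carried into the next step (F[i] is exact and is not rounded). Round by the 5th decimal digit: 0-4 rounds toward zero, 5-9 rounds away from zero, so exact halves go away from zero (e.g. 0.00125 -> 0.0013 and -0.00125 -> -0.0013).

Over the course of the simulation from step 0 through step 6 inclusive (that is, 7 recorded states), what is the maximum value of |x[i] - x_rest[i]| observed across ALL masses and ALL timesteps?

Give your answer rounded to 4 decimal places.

Answer: 4.2616

Derivation:
Step 0: x=[4.0000 14.0000] v=[0.0000 -1.0000]
Step 1: x=[7.0000 12.5000] v=[6.0000 -3.0000]
Step 2: x=[9.2500 11.1250] v=[4.5000 -2.7500]
Step 3: x=[7.8125 10.7813] v=[-2.8750 -0.6875]
Step 4: x=[3.9532 11.1954] v=[-7.7187 0.8281]
Step 5: x=[1.7384 11.2989] v=[-4.4297 0.2070]
Step 6: x=[3.4346 10.5123] v=[3.3924 -1.5733]
Max displacement = 4.2616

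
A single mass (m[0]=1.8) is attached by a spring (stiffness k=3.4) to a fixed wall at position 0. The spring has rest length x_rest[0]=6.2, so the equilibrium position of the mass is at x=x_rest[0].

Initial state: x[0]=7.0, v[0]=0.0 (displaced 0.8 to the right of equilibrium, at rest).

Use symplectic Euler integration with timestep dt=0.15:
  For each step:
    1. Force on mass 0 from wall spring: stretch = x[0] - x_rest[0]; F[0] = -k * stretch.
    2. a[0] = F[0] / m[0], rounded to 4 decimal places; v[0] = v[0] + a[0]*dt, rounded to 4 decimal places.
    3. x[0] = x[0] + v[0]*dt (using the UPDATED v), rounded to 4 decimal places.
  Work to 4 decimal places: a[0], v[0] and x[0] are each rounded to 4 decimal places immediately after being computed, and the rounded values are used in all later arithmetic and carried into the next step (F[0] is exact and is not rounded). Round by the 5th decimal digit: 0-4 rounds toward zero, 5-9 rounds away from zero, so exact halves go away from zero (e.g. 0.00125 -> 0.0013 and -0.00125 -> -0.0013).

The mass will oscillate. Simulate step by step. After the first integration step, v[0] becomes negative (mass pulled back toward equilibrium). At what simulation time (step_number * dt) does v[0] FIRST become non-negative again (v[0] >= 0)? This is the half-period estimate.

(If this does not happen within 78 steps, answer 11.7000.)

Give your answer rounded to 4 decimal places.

Step 0: x=[7.0000] v=[0.0000]
Step 1: x=[6.9660] v=[-0.2267]
Step 2: x=[6.8994] v=[-0.4437]
Step 3: x=[6.8031] v=[-0.6419]
Step 4: x=[6.6812] v=[-0.8128]
Step 5: x=[6.5388] v=[-0.9491]
Step 6: x=[6.3820] v=[-1.0451]
Step 7: x=[6.2175] v=[-1.0967]
Step 8: x=[6.0522] v=[-1.1017]
Step 9: x=[5.8932] v=[-1.0598]
Step 10: x=[5.7473] v=[-0.9729]
Step 11: x=[5.6206] v=[-0.8446]
Step 12: x=[5.5185] v=[-0.6804]
Step 13: x=[5.4454] v=[-0.4873]
Step 14: x=[5.4044] v=[-0.2735]
Step 15: x=[5.3972] v=[-0.0481]
Step 16: x=[5.4241] v=[0.1794]
First v>=0 after going negative at step 16, time=2.4000

Answer: 2.4000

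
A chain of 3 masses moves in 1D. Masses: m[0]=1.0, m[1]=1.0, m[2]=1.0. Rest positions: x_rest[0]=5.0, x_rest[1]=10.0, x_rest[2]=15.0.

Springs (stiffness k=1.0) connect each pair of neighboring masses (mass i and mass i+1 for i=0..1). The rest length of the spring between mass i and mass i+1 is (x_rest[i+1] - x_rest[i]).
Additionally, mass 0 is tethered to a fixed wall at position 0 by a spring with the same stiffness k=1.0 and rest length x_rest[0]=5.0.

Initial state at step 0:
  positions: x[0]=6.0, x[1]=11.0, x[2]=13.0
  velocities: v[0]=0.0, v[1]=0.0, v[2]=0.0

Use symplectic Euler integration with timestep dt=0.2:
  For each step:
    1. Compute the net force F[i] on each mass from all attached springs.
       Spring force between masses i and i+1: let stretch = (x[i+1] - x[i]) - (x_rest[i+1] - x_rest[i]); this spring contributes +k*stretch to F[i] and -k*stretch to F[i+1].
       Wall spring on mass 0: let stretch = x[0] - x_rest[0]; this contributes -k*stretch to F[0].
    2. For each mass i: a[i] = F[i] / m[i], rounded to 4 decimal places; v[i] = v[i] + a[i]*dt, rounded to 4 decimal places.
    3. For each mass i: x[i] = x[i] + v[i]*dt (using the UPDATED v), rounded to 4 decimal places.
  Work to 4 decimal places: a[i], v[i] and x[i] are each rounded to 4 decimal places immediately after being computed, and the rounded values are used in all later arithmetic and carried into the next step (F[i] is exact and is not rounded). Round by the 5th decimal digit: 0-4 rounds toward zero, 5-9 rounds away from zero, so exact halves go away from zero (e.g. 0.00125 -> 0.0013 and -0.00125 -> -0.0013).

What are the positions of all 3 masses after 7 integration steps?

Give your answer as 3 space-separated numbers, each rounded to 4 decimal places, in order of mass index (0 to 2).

Answer: 4.7956 8.9717 15.3237

Derivation:
Step 0: x=[6.0000 11.0000 13.0000] v=[0.0000 0.0000 0.0000]
Step 1: x=[5.9600 10.8800 13.1200] v=[-0.2000 -0.6000 0.6000]
Step 2: x=[5.8784 10.6528 13.3504] v=[-0.4080 -1.1360 1.1520]
Step 3: x=[5.7526 10.3425 13.6729] v=[-0.6288 -1.5514 1.6125]
Step 4: x=[5.5803 9.9818 14.0622] v=[-0.8613 -1.8033 1.9464]
Step 5: x=[5.3609 9.6083 14.4883] v=[-1.0971 -1.8675 2.1303]
Step 6: x=[5.0969 9.2601 14.9192] v=[-1.3198 -1.7410 2.1543]
Step 7: x=[4.7956 8.9717 15.3237] v=[-1.5065 -1.4418 2.0225]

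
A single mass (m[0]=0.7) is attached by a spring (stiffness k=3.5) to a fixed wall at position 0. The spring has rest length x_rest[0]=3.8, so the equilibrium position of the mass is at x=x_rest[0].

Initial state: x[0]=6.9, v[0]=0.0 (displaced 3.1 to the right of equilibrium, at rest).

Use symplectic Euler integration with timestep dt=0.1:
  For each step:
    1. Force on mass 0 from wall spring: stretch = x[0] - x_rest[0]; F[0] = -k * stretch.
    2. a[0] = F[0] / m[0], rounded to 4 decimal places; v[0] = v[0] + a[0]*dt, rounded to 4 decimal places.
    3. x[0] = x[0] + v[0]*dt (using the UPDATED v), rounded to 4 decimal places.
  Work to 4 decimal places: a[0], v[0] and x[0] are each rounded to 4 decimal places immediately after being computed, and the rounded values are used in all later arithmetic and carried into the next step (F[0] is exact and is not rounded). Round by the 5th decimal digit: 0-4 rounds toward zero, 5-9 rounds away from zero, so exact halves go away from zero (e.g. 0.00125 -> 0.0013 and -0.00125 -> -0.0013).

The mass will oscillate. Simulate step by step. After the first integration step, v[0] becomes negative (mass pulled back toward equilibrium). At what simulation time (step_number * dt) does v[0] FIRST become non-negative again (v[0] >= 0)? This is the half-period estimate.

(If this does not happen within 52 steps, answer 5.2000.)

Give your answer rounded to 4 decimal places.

Step 0: x=[6.9000] v=[0.0000]
Step 1: x=[6.7450] v=[-1.5500]
Step 2: x=[6.4428] v=[-3.0225]
Step 3: x=[6.0084] v=[-4.3439]
Step 4: x=[5.4636] v=[-5.4481]
Step 5: x=[4.8356] v=[-6.2799]
Step 6: x=[4.1558] v=[-6.7977]
Step 7: x=[3.4582] v=[-6.9756]
Step 8: x=[2.7777] v=[-6.8047]
Step 9: x=[2.1483] v=[-6.2936]
Step 10: x=[1.6015] v=[-5.4678]
Step 11: x=[1.1646] v=[-4.3686]
Step 12: x=[0.8595] v=[-3.0509]
Step 13: x=[0.7014] v=[-1.5807]
Step 14: x=[0.6983] v=[-0.0314]
Step 15: x=[0.8503] v=[1.5195]
First v>=0 after going negative at step 15, time=1.5000

Answer: 1.5000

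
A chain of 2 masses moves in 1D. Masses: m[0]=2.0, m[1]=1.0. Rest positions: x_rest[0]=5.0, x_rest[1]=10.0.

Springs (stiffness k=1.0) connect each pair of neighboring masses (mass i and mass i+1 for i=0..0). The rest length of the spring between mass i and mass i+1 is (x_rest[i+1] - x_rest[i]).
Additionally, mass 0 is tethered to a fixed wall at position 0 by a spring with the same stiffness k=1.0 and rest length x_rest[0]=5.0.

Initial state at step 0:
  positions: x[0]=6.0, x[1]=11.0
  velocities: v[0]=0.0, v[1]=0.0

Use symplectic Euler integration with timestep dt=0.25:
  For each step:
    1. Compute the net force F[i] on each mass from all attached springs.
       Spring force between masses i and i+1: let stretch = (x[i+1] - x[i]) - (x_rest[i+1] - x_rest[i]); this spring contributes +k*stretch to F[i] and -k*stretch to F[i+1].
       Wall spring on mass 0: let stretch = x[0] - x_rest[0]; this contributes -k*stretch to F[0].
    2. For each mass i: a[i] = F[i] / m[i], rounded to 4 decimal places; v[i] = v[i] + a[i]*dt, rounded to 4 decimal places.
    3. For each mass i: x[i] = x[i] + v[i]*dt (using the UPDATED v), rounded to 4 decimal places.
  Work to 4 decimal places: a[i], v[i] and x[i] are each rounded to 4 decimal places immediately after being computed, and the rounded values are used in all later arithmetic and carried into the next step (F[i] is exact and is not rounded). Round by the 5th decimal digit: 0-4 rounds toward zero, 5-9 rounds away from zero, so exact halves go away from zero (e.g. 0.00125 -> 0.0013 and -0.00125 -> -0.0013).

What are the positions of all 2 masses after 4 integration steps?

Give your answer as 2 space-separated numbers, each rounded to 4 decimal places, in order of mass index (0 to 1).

Answer: 5.7156 10.9724

Derivation:
Step 0: x=[6.0000 11.0000] v=[0.0000 0.0000]
Step 1: x=[5.9688 11.0000] v=[-0.1250 0.0000]
Step 2: x=[5.9083 10.9981] v=[-0.2422 -0.0078]
Step 3: x=[5.8222 10.9905] v=[-0.3445 -0.0303]
Step 4: x=[5.7156 10.9724] v=[-0.4263 -0.0724]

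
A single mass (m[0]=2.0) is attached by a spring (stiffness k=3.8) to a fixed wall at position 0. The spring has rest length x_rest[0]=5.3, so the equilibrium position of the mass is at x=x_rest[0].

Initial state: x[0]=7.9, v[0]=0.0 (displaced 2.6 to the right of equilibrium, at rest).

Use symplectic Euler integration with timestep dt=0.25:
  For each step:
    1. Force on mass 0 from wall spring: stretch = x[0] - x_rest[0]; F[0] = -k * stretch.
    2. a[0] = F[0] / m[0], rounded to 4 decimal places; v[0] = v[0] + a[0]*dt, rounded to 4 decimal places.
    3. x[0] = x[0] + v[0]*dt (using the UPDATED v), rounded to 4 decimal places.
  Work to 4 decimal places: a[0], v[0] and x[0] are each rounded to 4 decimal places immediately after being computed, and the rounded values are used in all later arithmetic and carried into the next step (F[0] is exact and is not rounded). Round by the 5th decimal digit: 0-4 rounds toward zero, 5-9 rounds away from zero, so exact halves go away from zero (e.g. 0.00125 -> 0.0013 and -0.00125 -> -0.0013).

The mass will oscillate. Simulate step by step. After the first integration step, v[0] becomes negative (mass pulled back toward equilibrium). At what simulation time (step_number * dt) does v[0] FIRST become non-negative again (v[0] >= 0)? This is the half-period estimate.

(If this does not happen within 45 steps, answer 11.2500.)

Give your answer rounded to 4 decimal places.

Step 0: x=[7.9000] v=[0.0000]
Step 1: x=[7.5913] v=[-1.2350]
Step 2: x=[7.0105] v=[-2.3234]
Step 3: x=[6.2265] v=[-3.1359]
Step 4: x=[5.3325] v=[-3.5760]
Step 5: x=[4.4346] v=[-3.5915]
Step 6: x=[3.6395] v=[-3.1804]
Step 7: x=[3.0416] v=[-2.3917]
Step 8: x=[2.7119] v=[-1.3190]
Step 9: x=[2.6895] v=[-0.0897]
Step 10: x=[2.9771] v=[1.1503]
First v>=0 after going negative at step 10, time=2.5000

Answer: 2.5000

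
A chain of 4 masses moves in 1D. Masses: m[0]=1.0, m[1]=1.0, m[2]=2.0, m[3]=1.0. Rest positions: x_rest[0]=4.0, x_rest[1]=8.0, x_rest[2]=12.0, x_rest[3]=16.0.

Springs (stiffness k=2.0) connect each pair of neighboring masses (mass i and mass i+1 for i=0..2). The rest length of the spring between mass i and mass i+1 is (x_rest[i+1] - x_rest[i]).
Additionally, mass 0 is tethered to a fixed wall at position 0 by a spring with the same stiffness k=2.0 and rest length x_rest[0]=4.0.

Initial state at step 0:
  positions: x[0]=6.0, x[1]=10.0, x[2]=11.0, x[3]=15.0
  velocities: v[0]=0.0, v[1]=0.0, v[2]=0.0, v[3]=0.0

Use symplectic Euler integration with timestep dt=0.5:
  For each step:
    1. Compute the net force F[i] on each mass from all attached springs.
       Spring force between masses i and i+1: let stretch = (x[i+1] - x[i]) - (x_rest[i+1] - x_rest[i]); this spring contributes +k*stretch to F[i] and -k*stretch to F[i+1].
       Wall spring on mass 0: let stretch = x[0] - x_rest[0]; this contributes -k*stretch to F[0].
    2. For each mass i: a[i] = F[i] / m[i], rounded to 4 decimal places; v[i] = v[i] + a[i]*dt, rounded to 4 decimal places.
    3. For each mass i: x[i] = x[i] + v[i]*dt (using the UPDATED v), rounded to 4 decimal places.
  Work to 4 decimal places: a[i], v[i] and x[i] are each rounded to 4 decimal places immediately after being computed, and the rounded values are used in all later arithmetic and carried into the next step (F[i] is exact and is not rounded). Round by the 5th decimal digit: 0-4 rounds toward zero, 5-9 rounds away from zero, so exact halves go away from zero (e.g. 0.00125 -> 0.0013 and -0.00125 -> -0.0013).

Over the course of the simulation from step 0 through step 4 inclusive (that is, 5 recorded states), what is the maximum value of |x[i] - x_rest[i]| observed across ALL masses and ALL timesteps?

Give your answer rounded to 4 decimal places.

Step 0: x=[6.0000 10.0000 11.0000 15.0000] v=[0.0000 0.0000 0.0000 0.0000]
Step 1: x=[5.0000 8.5000 11.7500 15.0000] v=[-2.0000 -3.0000 1.5000 0.0000]
Step 2: x=[3.2500 6.8750 12.5000 15.3750] v=[-3.5000 -3.2500 1.5000 0.7500]
Step 3: x=[1.6875 6.2500 12.5625 16.3125] v=[-3.1250 -1.2500 0.1250 1.8750]
Step 4: x=[1.5625 6.5000 11.9844 17.3750] v=[-0.2500 0.5000 -1.1563 2.1250]
Max displacement = 2.4375

Answer: 2.4375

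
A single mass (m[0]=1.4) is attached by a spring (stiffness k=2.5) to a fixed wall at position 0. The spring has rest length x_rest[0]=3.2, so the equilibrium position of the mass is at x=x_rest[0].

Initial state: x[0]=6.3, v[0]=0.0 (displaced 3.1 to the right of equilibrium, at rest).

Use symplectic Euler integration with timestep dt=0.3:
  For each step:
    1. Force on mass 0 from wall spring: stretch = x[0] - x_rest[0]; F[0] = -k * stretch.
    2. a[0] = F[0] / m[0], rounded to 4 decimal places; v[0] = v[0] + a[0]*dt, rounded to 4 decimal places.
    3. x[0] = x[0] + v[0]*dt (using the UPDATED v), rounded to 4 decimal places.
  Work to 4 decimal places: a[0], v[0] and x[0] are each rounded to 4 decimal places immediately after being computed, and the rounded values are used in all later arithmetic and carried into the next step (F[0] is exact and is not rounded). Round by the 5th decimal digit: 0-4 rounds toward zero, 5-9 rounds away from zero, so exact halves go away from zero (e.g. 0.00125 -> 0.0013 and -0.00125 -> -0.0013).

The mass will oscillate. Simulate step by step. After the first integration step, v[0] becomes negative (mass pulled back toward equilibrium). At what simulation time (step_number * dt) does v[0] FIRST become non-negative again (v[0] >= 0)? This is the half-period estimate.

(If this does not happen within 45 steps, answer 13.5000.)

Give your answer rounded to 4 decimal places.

Step 0: x=[6.3000] v=[0.0000]
Step 1: x=[5.8018] v=[-1.6607]
Step 2: x=[4.8855] v=[-3.0545]
Step 3: x=[3.6983] v=[-3.9574]
Step 4: x=[2.4310] v=[-4.2243]
Step 5: x=[1.2873] v=[-3.8123]
Step 6: x=[0.4510] v=[-2.7877]
Step 7: x=[0.0565] v=[-1.3150]
Step 8: x=[0.1672] v=[0.3690]
First v>=0 after going negative at step 8, time=2.4000

Answer: 2.4000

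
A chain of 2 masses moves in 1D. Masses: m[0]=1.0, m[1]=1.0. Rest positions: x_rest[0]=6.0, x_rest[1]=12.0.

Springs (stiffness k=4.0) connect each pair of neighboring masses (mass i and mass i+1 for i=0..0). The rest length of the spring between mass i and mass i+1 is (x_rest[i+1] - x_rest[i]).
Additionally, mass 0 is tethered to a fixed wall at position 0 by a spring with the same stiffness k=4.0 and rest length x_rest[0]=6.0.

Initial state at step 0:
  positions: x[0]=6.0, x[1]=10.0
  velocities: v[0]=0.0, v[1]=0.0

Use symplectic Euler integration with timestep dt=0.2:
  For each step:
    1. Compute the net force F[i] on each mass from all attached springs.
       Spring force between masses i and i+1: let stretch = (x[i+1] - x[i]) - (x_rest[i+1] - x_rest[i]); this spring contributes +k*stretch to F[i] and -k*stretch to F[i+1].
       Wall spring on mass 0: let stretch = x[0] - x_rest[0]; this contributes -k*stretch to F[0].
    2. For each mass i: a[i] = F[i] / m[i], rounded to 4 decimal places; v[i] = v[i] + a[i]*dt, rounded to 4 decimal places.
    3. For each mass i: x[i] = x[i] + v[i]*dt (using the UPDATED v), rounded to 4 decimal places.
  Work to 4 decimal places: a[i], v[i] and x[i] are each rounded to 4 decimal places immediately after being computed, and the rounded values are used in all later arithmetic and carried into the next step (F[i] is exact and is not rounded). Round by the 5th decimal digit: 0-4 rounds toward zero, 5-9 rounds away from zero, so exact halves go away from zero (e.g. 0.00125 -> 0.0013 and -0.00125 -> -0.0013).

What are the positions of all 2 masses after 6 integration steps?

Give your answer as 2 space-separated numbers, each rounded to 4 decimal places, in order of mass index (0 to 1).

Step 0: x=[6.0000 10.0000] v=[0.0000 0.0000]
Step 1: x=[5.6800 10.3200] v=[-1.6000 1.6000]
Step 2: x=[5.1936 10.8576] v=[-2.4320 2.6880]
Step 3: x=[4.7825 11.4490] v=[-2.0557 2.9568]
Step 4: x=[4.6728 11.9337] v=[-0.5485 2.4236]
Step 5: x=[4.9772 12.2167] v=[1.5220 1.4149]
Step 6: x=[5.6436 12.3014] v=[3.3318 0.4233]

Answer: 5.6436 12.3014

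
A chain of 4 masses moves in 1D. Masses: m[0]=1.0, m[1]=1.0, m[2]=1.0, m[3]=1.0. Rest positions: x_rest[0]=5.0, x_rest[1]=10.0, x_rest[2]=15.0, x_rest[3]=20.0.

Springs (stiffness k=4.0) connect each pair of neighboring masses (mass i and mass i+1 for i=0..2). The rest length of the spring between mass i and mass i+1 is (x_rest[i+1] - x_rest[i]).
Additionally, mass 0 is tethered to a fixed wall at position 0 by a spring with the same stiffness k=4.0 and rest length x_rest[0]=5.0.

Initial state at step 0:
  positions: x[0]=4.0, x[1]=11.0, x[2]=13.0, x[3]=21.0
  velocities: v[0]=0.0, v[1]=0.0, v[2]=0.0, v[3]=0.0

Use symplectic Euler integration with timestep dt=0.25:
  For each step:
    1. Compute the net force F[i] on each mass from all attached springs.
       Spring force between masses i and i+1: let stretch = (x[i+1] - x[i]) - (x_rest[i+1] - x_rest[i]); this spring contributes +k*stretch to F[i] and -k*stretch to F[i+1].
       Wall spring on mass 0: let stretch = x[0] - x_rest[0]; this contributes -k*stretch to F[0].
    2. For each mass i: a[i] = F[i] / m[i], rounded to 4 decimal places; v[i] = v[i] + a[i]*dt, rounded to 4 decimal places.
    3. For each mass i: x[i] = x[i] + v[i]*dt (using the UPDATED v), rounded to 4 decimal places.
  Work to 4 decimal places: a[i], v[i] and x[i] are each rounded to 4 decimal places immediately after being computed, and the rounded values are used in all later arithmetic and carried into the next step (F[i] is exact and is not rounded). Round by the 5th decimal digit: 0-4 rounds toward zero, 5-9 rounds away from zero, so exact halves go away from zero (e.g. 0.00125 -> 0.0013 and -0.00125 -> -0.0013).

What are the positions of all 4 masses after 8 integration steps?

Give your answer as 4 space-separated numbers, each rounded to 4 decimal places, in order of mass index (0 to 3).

Answer: 6.1236 9.1522 15.2997 19.8576

Derivation:
Step 0: x=[4.0000 11.0000 13.0000 21.0000] v=[0.0000 0.0000 0.0000 0.0000]
Step 1: x=[4.7500 9.7500 14.5000 20.2500] v=[3.0000 -5.0000 6.0000 -3.0000]
Step 2: x=[5.5625 8.4375 16.2500 19.3125] v=[3.2500 -5.2500 7.0000 -3.7500]
Step 3: x=[5.7031 8.3594 16.8125 18.8594] v=[0.5625 -0.3125 2.2500 -1.8125]
Step 4: x=[5.0820 9.7305 15.7735 19.1446] v=[-2.4843 5.4843 -4.1562 1.1406]
Step 5: x=[4.3526 11.4502 14.0665 19.8370] v=[-2.9178 6.8788 -6.8281 2.7695]
Step 6: x=[4.3094 12.0496 13.1480 20.3368] v=[-0.1728 2.3975 -3.6739 1.9990]
Step 7: x=[5.1239 10.9885 13.7521 20.2894] v=[3.2580 -4.2443 2.4165 -0.1898]
Step 8: x=[6.1236 9.1522 15.2997 19.8576] v=[3.9987 -7.3453 6.1902 -1.7271]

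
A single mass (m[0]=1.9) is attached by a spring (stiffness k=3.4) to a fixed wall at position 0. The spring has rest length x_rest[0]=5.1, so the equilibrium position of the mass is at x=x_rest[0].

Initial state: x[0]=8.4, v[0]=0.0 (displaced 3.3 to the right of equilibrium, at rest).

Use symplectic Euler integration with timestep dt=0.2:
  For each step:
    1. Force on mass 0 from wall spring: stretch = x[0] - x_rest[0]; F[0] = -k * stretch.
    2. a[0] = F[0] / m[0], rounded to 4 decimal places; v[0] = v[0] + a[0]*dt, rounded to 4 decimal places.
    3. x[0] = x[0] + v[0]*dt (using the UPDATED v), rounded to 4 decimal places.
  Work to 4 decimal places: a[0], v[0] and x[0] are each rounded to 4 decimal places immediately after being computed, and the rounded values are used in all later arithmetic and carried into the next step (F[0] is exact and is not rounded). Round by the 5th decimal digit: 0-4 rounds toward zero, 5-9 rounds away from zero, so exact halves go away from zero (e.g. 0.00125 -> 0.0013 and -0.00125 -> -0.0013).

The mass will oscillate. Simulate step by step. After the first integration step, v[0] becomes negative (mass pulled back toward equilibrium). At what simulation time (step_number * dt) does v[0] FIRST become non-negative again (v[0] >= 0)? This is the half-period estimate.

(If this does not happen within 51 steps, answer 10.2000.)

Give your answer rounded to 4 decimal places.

Answer: 2.4000

Derivation:
Step 0: x=[8.4000] v=[0.0000]
Step 1: x=[8.1638] v=[-1.1811]
Step 2: x=[7.7083] v=[-2.2776]
Step 3: x=[7.0661] v=[-3.2111]
Step 4: x=[6.2831] v=[-3.9148]
Step 5: x=[5.4155] v=[-4.3382]
Step 6: x=[4.5253] v=[-4.4511]
Step 7: x=[3.6762] v=[-4.2454]
Step 8: x=[2.9290] v=[-3.7358]
Step 9: x=[2.3372] v=[-2.9588]
Step 10: x=[1.9432] v=[-1.9700]
Step 11: x=[1.7752] v=[-0.8402]
Step 12: x=[1.8451] v=[0.3497]
First v>=0 after going negative at step 12, time=2.4000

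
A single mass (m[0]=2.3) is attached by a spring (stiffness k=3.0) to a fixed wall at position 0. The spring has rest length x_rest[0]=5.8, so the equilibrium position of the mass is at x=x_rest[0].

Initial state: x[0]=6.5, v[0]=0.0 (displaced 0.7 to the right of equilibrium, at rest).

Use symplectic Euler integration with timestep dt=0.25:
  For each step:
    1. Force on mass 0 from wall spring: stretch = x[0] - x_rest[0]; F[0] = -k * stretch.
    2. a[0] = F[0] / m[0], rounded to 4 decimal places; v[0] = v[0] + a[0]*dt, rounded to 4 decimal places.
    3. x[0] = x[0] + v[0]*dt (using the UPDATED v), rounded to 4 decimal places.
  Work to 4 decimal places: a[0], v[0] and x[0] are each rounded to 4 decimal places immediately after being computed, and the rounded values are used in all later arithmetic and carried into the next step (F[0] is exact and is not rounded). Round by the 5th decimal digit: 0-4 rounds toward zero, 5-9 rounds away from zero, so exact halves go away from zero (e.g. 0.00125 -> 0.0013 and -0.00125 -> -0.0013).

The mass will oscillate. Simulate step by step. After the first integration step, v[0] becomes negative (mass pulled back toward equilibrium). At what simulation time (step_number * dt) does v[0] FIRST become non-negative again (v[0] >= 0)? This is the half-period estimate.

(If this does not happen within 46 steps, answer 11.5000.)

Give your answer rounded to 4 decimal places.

Answer: 2.7500

Derivation:
Step 0: x=[6.5000] v=[0.0000]
Step 1: x=[6.4429] v=[-0.2283]
Step 2: x=[6.3334] v=[-0.4380]
Step 3: x=[6.1804] v=[-0.6119]
Step 4: x=[5.9964] v=[-0.7360]
Step 5: x=[5.7964] v=[-0.8001]
Step 6: x=[5.5967] v=[-0.7989]
Step 7: x=[5.4136] v=[-0.7326]
Step 8: x=[5.2620] v=[-0.6066]
Step 9: x=[5.1542] v=[-0.4312]
Step 10: x=[5.0991] v=[-0.2206]
Step 11: x=[5.1011] v=[0.0080]
First v>=0 after going negative at step 11, time=2.7500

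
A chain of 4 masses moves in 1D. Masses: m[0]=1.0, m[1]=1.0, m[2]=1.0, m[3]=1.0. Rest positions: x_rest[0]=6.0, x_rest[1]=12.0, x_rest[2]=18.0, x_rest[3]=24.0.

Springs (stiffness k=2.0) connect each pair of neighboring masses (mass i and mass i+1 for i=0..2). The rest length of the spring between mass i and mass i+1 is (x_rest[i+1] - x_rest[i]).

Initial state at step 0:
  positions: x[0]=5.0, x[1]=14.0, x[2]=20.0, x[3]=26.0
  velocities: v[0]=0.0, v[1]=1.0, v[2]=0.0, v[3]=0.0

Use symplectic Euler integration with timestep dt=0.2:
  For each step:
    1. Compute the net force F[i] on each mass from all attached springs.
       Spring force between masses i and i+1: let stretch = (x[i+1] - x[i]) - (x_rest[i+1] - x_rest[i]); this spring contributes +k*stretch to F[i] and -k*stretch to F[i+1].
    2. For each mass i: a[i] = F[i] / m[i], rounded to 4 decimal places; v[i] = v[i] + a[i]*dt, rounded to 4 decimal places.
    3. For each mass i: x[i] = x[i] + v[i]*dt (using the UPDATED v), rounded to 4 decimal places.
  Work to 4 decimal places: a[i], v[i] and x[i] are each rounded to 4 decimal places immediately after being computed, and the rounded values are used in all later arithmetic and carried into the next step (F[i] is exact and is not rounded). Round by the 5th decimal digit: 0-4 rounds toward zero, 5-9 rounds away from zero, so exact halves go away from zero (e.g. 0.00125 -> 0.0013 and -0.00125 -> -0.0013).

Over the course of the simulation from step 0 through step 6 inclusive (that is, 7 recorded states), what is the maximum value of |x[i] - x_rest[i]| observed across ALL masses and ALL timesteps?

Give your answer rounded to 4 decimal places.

Answer: 2.3001

Derivation:
Step 0: x=[5.0000 14.0000 20.0000 26.0000] v=[0.0000 1.0000 0.0000 0.0000]
Step 1: x=[5.2400 13.9600 20.0000 26.0000] v=[1.2000 -0.2000 0.0000 0.0000]
Step 2: x=[5.6976 13.7056 19.9968 26.0000] v=[2.2880 -1.2720 -0.0160 0.0000]
Step 3: x=[6.3158 13.3139 19.9706 25.9997] v=[3.0912 -1.9587 -0.1312 -0.0013]
Step 4: x=[7.0139 12.8948 19.8942 25.9971] v=[3.4904 -2.0953 -0.3822 -0.0129]
Step 5: x=[7.7025 12.5652 19.7460 25.9863] v=[3.4428 -1.6479 -0.7408 -0.0541]
Step 6: x=[8.3001 12.4211 19.5226 25.9563] v=[2.9879 -0.7207 -1.1170 -0.1502]
Max displacement = 2.3001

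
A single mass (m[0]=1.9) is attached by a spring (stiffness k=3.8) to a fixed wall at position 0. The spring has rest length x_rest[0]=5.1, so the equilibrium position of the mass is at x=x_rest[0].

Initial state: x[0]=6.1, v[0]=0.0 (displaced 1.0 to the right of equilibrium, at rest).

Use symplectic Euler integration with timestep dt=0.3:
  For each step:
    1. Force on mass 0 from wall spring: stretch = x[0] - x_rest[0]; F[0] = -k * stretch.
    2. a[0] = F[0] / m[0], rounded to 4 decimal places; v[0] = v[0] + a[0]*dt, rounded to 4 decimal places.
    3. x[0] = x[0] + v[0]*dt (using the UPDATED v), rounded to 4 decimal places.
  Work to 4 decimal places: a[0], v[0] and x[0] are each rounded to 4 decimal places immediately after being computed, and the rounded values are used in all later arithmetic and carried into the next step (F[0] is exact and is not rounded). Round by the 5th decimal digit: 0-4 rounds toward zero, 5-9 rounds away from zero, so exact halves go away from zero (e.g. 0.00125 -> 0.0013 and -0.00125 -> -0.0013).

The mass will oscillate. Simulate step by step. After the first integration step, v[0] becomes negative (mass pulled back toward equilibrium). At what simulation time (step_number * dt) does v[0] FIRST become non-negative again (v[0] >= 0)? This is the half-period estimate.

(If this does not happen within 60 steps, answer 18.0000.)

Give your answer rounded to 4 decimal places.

Step 0: x=[6.1000] v=[0.0000]
Step 1: x=[5.9200] v=[-0.6000]
Step 2: x=[5.5924] v=[-1.0920]
Step 3: x=[5.1762] v=[-1.3874]
Step 4: x=[4.7463] v=[-1.4331]
Step 5: x=[4.3800] v=[-1.2209]
Step 6: x=[4.1433] v=[-0.7889]
Step 7: x=[4.0788] v=[-0.2149]
Step 8: x=[4.1981] v=[0.3978]
First v>=0 after going negative at step 8, time=2.4000

Answer: 2.4000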